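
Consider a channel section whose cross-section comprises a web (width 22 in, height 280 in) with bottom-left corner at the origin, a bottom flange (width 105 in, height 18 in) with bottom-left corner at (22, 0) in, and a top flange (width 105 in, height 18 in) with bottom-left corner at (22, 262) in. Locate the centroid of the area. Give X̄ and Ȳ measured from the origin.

X̄ = 35.15 in, Ȳ = 140.00 in

web: A = 22 × 280 = 6160.00, centroid at (11.00, 140.00).
bottom flange: A = 105 × 18 = 1890.00, centroid at (74.50, 9.00).
top flange: A = 105 × 18 = 1890.00, centroid at (74.50, 271.00).
ΣA = 9940.00 in², ΣAX̄ = 349370.00 in³, ΣAȲ = 1391600.00 in³.
X̄ = 349370.00/9940.00 = 35.15 in; Ȳ = 1391600.00/9940.00 = 140.00 in.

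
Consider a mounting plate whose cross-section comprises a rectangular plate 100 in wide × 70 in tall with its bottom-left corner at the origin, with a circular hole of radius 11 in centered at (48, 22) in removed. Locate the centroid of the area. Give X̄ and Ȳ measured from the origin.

Part | A | x̄ᵢ | ȳᵢ | A·x̄ᵢ | A·ȳᵢ
plate | 7000.00 | 50.00 | 35.00 | 350000.00 | 245000.00
hole | -380.13 | 48.00 | 22.00 | -18246.37 | -8362.92
Σ | 6619.87 |  |  | 331753.63 | 236637.08
X̄ = 331753.63 / 6619.87 = 50.11 in
Ȳ = 236637.08 / 6619.87 = 35.75 in

X̄ = 50.11 in, Ȳ = 35.75 in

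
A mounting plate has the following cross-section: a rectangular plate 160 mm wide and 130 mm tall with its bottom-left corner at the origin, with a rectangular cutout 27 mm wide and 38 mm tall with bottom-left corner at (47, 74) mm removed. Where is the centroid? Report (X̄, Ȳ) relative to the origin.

Part | A | x̄ᵢ | ȳᵢ | A·x̄ᵢ | A·ȳᵢ
plate | 20800.00 | 80.00 | 65.00 | 1664000.00 | 1352000.00
hole | -1026.00 | 60.50 | 93.00 | -62073.00 | -95418.00
Σ | 19774.00 |  |  | 1601927.00 | 1256582.00
X̄ = 1601927.00 / 19774.00 = 81.01 mm
Ȳ = 1256582.00 / 19774.00 = 63.55 mm

X̄ = 81.01 mm, Ȳ = 63.55 mm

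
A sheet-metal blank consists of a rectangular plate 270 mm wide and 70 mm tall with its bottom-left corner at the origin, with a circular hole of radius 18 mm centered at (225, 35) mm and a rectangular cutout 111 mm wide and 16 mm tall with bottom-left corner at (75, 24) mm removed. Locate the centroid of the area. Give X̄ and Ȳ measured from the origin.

plate: A = 270 × 70 = 18900.00, centroid at (135.00, 35.00).
hole 1: A = −π·18² = -1017.88, centroid at (225.00, 35.00).
hole 2: A = −(111 × 16) = -1776.00, centroid at (130.50, 32.00).
ΣA = 16106.12 mm²
ΣAX̄ = (18900.00)(135.00) + (-1017.88)(225.00) + (-1776.00)(130.50) = 2090709.90 mm³
ΣAȲ = (18900.00)(35.00) + (-1017.88)(35.00) + (-1776.00)(32.00) = 569042.34 mm³
X̄ = 2090709.90 / 16106.12 = 129.81 mm
Ȳ = 569042.34 / 16106.12 = 35.33 mm

X̄ = 129.81 mm, Ȳ = 35.33 mm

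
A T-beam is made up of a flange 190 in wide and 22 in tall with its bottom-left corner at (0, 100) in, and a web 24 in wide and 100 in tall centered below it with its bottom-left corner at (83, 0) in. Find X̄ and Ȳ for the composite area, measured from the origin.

X̄ = 95.00 in, Ȳ = 88.75 in

web: A = 24 × 100 = 2400.00, centroid at (95.00, 50.00).
flange: A = 190 × 22 = 4180.00, centroid at (95.00, 111.00).
ΣA = 6580.00 in²
ΣAX̄ = (2400.00)(95.00) + (4180.00)(95.00) = 625100.00 in³
ΣAȲ = (2400.00)(50.00) + (4180.00)(111.00) = 583980.00 in³
X̄ = 625100.00 / 6580.00 = 95.00 in
Ȳ = 583980.00 / 6580.00 = 88.75 in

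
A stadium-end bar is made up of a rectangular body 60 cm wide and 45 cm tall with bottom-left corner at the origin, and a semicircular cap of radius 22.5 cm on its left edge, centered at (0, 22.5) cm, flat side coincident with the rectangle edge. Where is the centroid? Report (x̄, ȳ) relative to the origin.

x̄ = 21.00 cm, ȳ = 22.50 cm

rectangular body: A = 60 × 45 = 2700.00, centroid at (30.00, 22.50).
semicircular end: A = ½π·22.5² = 795.22, centroid at (-9.55, 22.50).
ΣA = 3495.22 cm²
ΣAx̄ = (2700.00)(30.00) + (795.22)(-9.55) = 73406.25 cm³
ΣAȳ = (2700.00)(22.50) + (795.22)(22.50) = 78642.35 cm³
x̄ = 73406.25 / 3495.22 = 21.00 cm
ȳ = 78642.35 / 3495.22 = 22.50 cm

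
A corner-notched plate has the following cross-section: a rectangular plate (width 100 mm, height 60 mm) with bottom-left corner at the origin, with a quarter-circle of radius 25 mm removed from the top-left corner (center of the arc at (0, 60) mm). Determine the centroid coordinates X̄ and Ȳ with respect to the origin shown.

X̄ = 53.51 mm, Ȳ = 28.27 mm

plate: A = 100 × 60 = 6000.00, centroid at (50.00, 30.00).
removed quarter-circle: A = −¼π·25² = -490.87, centroid at (10.61, 49.39).
ΣA = 5509.13 mm², ΣAX̄ = 294791.67 mm³, ΣAȲ = 155755.90 mm³.
X̄ = 294791.67/5509.13 = 53.51 mm; Ȳ = 155755.90/5509.13 = 28.27 mm.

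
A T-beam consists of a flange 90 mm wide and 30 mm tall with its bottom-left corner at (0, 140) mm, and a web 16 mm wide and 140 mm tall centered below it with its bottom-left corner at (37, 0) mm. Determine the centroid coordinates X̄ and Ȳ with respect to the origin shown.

X̄ = 45.00 mm, Ȳ = 116.46 mm

Part | A | x̄ᵢ | ȳᵢ | A·x̄ᵢ | A·ȳᵢ
web | 2240.00 | 45.00 | 70.00 | 100800.00 | 156800.00
flange | 2700.00 | 45.00 | 155.00 | 121500.00 | 418500.00
Σ | 4940.00 |  |  | 222300.00 | 575300.00
X̄ = 222300.00 / 4940.00 = 45.00 mm
Ȳ = 575300.00 / 4940.00 = 116.46 mm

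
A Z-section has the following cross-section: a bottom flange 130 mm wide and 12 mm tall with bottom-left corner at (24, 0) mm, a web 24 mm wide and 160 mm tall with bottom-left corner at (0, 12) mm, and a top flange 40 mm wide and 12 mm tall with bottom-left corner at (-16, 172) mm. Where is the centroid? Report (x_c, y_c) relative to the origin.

x_c = 31.78 mm, y_c = 76.20 mm

Part | A | x̄ᵢ | ȳᵢ | A·x̄ᵢ | A·ȳᵢ
bottom flange | 1560.00 | 89.00 | 6.00 | 138840.00 | 9360.00
web | 3840.00 | 12.00 | 92.00 | 46080.00 | 353280.00
top flange | 480.00 | 4.00 | 178.00 | 1920.00 | 85440.00
Σ | 5880.00 |  |  | 186840.00 | 448080.00
x_c = 186840.00 / 5880.00 = 31.78 mm
y_c = 448080.00 / 5880.00 = 76.20 mm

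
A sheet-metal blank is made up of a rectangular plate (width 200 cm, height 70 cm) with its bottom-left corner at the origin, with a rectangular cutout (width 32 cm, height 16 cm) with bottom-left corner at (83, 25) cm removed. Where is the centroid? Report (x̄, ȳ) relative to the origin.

x̄ = 100.04 cm, ȳ = 35.08 cm

plate: A = 200 × 70 = 14000.00, centroid at (100.00, 35.00).
hole: A = −(32 × 16) = -512.00, centroid at (99.00, 33.00).
ΣA = 13488.00 cm², ΣAx̄ = 1349312.00 cm³, ΣAȳ = 473104.00 cm³.
x̄ = 1349312.00/13488.00 = 100.04 cm; ȳ = 473104.00/13488.00 = 35.08 cm.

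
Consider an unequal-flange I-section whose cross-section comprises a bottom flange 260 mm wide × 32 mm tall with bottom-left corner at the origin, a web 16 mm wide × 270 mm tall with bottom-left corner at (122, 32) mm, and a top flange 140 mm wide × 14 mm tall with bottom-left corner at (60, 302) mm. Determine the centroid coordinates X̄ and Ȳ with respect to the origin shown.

bottom flange: A = 260 × 32 = 8320.00, centroid at (130.00, 16.00).
web: A = 16 × 270 = 4320.00, centroid at (130.00, 167.00).
top flange: A = 140 × 14 = 1960.00, centroid at (130.00, 309.00).
ΣA = 14600.00 mm², ΣAX̄ = 1898000.00 mm³, ΣAȲ = 1460200.00 mm³.
X̄ = 1898000.00/14600.00 = 130.00 mm; Ȳ = 1460200.00/14600.00 = 100.01 mm.

X̄ = 130.00 mm, Ȳ = 100.01 mm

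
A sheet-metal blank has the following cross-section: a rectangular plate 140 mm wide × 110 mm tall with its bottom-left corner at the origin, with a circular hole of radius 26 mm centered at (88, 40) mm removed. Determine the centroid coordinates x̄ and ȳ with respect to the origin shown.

x̄ = 67.12 mm, ȳ = 57.40 mm

plate: A = 140 × 110 = 15400.00, centroid at (70.00, 55.00).
hole: A = −π·26² = -2123.72, centroid at (88.00, 40.00).
ΣA = 13276.28 mm², ΣAx̄ = 891112.94 mm³, ΣAȳ = 762051.33 mm³.
x̄ = 891112.94/13276.28 = 67.12 mm; ȳ = 762051.33/13276.28 = 57.40 mm.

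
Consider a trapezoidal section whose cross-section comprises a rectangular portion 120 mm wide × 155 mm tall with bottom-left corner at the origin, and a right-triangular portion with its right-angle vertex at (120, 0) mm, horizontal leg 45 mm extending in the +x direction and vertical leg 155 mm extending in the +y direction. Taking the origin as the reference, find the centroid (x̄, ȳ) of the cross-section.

x̄ = 71.84 mm, ȳ = 73.42 mm

rectangular portion: A = 120 × 155 = 18600.00, centroid at (60.00, 77.50).
triangular portion: A = ½·45·155 = 3487.50, centroid at (135.00, 51.67).
ΣA = 22087.50 mm², ΣAx̄ = 1586812.50 mm³, ΣAȳ = 1621687.50 mm³.
x̄ = 1586812.50/22087.50 = 71.84 mm; ȳ = 1621687.50/22087.50 = 73.42 mm.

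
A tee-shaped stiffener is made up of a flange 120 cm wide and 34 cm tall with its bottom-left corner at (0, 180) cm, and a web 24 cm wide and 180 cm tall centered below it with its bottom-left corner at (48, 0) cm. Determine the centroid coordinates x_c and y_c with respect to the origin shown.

Part | A | x̄ᵢ | ȳᵢ | A·x̄ᵢ | A·ȳᵢ
web | 4320.00 | 60.00 | 90.00 | 259200.00 | 388800.00
flange | 4080.00 | 60.00 | 197.00 | 244800.00 | 803760.00
Σ | 8400.00 |  |  | 504000.00 | 1192560.00
x_c = 504000.00 / 8400.00 = 60.00 cm
y_c = 1192560.00 / 8400.00 = 141.97 cm

x_c = 60.00 cm, y_c = 141.97 cm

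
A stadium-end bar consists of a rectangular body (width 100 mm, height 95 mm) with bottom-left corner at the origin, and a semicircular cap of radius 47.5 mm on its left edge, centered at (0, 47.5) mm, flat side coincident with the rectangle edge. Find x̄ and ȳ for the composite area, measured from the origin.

x̄ = 30.94 mm, ȳ = 47.50 mm

Part | A | x̄ᵢ | ȳᵢ | A·x̄ᵢ | A·ȳᵢ
rectangular body | 9500.00 | 50.00 | 47.50 | 475000.00 | 451250.00
semicircular end | 3544.11 | -20.16 | 47.50 | -71447.92 | 168345.19
Σ | 13044.11 |  |  | 403552.08 | 619595.19
x̄ = 403552.08 / 13044.11 = 30.94 mm
ȳ = 619595.19 / 13044.11 = 47.50 mm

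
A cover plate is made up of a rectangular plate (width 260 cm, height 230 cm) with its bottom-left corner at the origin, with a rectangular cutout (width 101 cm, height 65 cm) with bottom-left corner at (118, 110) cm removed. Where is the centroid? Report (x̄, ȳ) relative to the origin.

plate: A = 260 × 230 = 59800.00, centroid at (130.00, 115.00).
hole: A = −(101 × 65) = -6565.00, centroid at (168.50, 142.50).
ΣA = 53235.00 cm², ΣAx̄ = 6667797.50 cm³, ΣAȳ = 5941487.50 cm³.
x̄ = 6667797.50/53235.00 = 125.25 cm; ȳ = 5941487.50/53235.00 = 111.61 cm.

x̄ = 125.25 cm, ȳ = 111.61 cm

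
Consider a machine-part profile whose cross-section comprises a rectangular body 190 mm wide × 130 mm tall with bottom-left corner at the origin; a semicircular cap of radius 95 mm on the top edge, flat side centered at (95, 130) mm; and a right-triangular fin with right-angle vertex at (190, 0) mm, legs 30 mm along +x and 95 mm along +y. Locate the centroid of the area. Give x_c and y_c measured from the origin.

x_c = 98.71 mm, y_c = 100.87 mm

rectangular body: A = 190 × 130 = 24700.00, centroid at (95.00, 65.00).
semicircular top: A = ½π·95² = 14176.44, centroid at (95.00, 170.32).
triangular fin: A = ½·30·95 = 1425.00, centroid at (200.00, 31.67).
ΣA = 40301.44 mm²
ΣAx_c = (24700.00)(95.00) + (14176.44)(95.00) + (1425.00)(200.00) = 3978261.50 mm³
ΣAy_c = (24700.00)(65.00) + (14176.44)(170.32) + (1425.00)(31.67) = 4065145.12 mm³
x_c = 3978261.50 / 40301.44 = 98.71 mm
y_c = 4065145.12 / 40301.44 = 100.87 mm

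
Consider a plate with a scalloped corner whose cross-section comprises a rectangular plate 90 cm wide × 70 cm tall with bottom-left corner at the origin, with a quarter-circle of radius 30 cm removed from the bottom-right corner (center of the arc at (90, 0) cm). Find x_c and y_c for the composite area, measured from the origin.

x_c = 40.92 cm, y_c = 37.81 cm

Part | A | x̄ᵢ | ȳᵢ | A·x̄ᵢ | A·ȳᵢ
plate | 6300.00 | 45.00 | 35.00 | 283500.00 | 220500.00
removed quarter-circle | -706.86 | 77.27 | 12.73 | -54617.25 | -9000.00
Σ | 5593.14 |  |  | 228882.75 | 211500.00
x_c = 228882.75 / 5593.14 = 40.92 cm
y_c = 211500.00 / 5593.14 = 37.81 cm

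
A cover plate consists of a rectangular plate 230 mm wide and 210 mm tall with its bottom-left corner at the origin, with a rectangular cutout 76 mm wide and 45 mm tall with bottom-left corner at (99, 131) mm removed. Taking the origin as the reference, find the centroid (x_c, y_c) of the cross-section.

x_c = 113.32 mm, y_c = 101.30 mm

plate: A = 230 × 210 = 48300.00, centroid at (115.00, 105.00).
hole: A = −(76 × 45) = -3420.00, centroid at (137.00, 153.50).
ΣA = 44880.00 mm², ΣAx_c = 5085960.00 mm³, ΣAy_c = 4546530.00 mm³.
x_c = 5085960.00/44880.00 = 113.32 mm; y_c = 4546530.00/44880.00 = 101.30 mm.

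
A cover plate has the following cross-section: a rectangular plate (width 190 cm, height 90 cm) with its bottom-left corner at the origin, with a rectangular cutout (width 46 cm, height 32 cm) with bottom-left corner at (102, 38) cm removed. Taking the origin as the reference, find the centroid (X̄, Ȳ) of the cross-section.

X̄ = 92.17 cm, Ȳ = 44.15 cm

Part | A | x̄ᵢ | ȳᵢ | A·x̄ᵢ | A·ȳᵢ
plate | 17100.00 | 95.00 | 45.00 | 1624500.00 | 769500.00
hole | -1472.00 | 125.00 | 54.00 | -184000.00 | -79488.00
Σ | 15628.00 |  |  | 1440500.00 | 690012.00
X̄ = 1440500.00 / 15628.00 = 92.17 cm
Ȳ = 690012.00 / 15628.00 = 44.15 cm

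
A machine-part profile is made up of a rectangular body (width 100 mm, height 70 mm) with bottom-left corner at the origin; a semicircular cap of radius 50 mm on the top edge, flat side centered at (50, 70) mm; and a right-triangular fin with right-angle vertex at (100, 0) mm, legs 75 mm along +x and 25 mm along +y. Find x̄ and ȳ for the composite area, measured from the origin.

rectangular body: A = 100 × 70 = 7000.00, centroid at (50.00, 35.00).
semicircular top: A = ½π·50² = 3926.99, centroid at (50.00, 91.22).
triangular fin: A = ½·75·25 = 937.50, centroid at (125.00, 8.33).
ΣA = 11864.49 mm²
ΣAx̄ = (7000.00)(50.00) + (3926.99)(50.00) + (937.50)(125.00) = 663537.04 mm³
ΣAȳ = (7000.00)(35.00) + (3926.99)(91.22) + (937.50)(8.33) = 611035.19 mm³
x̄ = 663537.04 / 11864.49 = 55.93 mm
ȳ = 611035.19 / 11864.49 = 51.50 mm

x̄ = 55.93 mm, ȳ = 51.50 mm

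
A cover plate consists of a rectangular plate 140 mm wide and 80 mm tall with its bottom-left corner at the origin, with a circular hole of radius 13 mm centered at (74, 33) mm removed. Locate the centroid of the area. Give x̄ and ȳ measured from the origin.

plate: A = 140 × 80 = 11200.00, centroid at (70.00, 40.00).
hole: A = −π·13² = -530.93, centroid at (74.00, 33.00).
ΣA = 10669.07 mm², ΣAx̄ = 744711.24 mm³, ΣAȳ = 430479.34 mm³.
x̄ = 744711.24/10669.07 = 69.80 mm; ȳ = 430479.34/10669.07 = 40.35 mm.

x̄ = 69.80 mm, ȳ = 40.35 mm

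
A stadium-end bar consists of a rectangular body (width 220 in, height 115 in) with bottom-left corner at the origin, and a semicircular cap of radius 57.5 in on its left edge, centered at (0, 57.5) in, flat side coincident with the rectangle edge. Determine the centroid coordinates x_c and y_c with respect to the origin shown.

x_c = 87.11 in, y_c = 57.50 in

Part | A | x̄ᵢ | ȳᵢ | A·x̄ᵢ | A·ȳᵢ
rectangular body | 25300.00 | 110.00 | 57.50 | 2783000.00 | 1454750.00
semicircular end | 5193.45 | -24.40 | 57.50 | -126739.58 | 298623.11
Σ | 30493.45 |  |  | 2656260.42 | 1753373.11
x_c = 2656260.42 / 30493.45 = 87.11 in
y_c = 1753373.11 / 30493.45 = 57.50 in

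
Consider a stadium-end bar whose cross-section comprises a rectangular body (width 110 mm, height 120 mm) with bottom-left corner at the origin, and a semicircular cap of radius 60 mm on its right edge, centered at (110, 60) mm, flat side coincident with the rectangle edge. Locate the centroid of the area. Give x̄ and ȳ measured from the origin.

x̄ = 79.13 mm, ȳ = 60.00 mm

rectangular body: A = 110 × 120 = 13200.00, centroid at (55.00, 60.00).
semicircular end: A = ½π·60² = 5654.87, centroid at (135.46, 60.00).
ΣA = 18854.87 mm², ΣAx̄ = 1492035.35 mm³, ΣAȳ = 1131292.01 mm³.
x̄ = 1492035.35/18854.87 = 79.13 mm; ȳ = 1131292.01/18854.87 = 60.00 mm.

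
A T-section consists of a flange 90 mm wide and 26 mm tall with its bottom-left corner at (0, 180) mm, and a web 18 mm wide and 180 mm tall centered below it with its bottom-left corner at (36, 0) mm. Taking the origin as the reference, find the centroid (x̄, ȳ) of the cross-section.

x̄ = 45.00 mm, ȳ = 133.19 mm

web: A = 18 × 180 = 3240.00, centroid at (45.00, 90.00).
flange: A = 90 × 26 = 2340.00, centroid at (45.00, 193.00).
ΣA = 5580.00 mm², ΣAx̄ = 251100.00 mm³, ΣAȳ = 743220.00 mm³.
x̄ = 251100.00/5580.00 = 45.00 mm; ȳ = 743220.00/5580.00 = 133.19 mm.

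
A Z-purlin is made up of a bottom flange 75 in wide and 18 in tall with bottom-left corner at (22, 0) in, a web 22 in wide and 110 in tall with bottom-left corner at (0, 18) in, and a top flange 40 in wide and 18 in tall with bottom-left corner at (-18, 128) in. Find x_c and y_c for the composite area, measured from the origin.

bottom flange: A = 75 × 18 = 1350.00, centroid at (59.50, 9.00).
web: A = 22 × 110 = 2420.00, centroid at (11.00, 73.00).
top flange: A = 40 × 18 = 720.00, centroid at (2.00, 137.00).
ΣA = 4490.00 in², ΣAx_c = 108385.00 in³, ΣAy_c = 287450.00 in³.
x_c = 108385.00/4490.00 = 24.14 in; y_c = 287450.00/4490.00 = 64.02 in.

x_c = 24.14 in, y_c = 64.02 in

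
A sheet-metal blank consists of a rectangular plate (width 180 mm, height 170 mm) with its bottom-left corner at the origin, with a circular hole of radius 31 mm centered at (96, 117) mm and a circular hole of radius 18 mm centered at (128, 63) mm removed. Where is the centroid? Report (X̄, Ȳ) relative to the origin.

plate: A = 180 × 170 = 30600.00, centroid at (90.00, 85.00).
hole 1: A = −π·31² = -3019.07, centroid at (96.00, 117.00).
hole 2: A = −π·18² = -1017.88, centroid at (128.00, 63.00).
ΣA = 26563.05 mm²
ΣAX̄ = (30600.00)(90.00) + (-3019.07)(96.00) + (-1017.88)(128.00) = 2333881.10 mm³
ΣAȲ = (30600.00)(85.00) + (-3019.07)(117.00) + (-1017.88)(63.00) = 2183642.56 mm³
X̄ = 2333881.10 / 26563.05 = 87.86 mm
Ȳ = 2183642.56 / 26563.05 = 82.21 mm

X̄ = 87.86 mm, Ȳ = 82.21 mm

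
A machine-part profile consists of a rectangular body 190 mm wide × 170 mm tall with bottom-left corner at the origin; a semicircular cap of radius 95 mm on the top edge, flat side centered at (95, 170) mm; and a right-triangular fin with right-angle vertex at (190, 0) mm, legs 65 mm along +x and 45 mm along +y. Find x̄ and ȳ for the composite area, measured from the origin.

rectangular body: A = 190 × 170 = 32300.00, centroid at (95.00, 85.00).
semicircular top: A = ½π·95² = 14176.44, centroid at (95.00, 210.32).
triangular fin: A = ½·65·45 = 1462.50, centroid at (211.67, 15.00).
ΣA = 47938.94 mm²
ΣAx̄ = (32300.00)(95.00) + (14176.44)(95.00) + (1462.50)(211.67) = 4724824.00 mm³
ΣAȳ = (32300.00)(85.00) + (14176.44)(210.32) + (1462.50)(15.00) = 5749015.10 mm³
x̄ = 4724824.00 / 47938.94 = 98.56 mm
ȳ = 5749015.10 / 47938.94 = 119.92 mm

x̄ = 98.56 mm, ȳ = 119.92 mm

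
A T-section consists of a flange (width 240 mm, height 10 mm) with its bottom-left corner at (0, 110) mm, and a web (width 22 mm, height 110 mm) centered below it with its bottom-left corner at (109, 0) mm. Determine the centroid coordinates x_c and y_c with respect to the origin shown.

web: A = 22 × 110 = 2420.00, centroid at (120.00, 55.00).
flange: A = 240 × 10 = 2400.00, centroid at (120.00, 115.00).
ΣA = 4820.00 mm²
ΣAx_c = (2420.00)(120.00) + (2400.00)(120.00) = 578400.00 mm³
ΣAy_c = (2420.00)(55.00) + (2400.00)(115.00) = 409100.00 mm³
x_c = 578400.00 / 4820.00 = 120.00 mm
y_c = 409100.00 / 4820.00 = 84.88 mm

x_c = 120.00 mm, y_c = 84.88 mm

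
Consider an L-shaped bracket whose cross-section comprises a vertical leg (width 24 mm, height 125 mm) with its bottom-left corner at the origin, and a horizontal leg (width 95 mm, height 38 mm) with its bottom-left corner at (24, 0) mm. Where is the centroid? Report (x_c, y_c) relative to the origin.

x_c = 44.50 mm, y_c = 38.74 mm

vertical leg: A = 24 × 125 = 3000.00, centroid at (12.00, 62.50).
horizontal leg: A = 95 × 38 = 3610.00, centroid at (71.50, 19.00).
ΣA = 6610.00 mm², ΣAx_c = 294115.00 mm³, ΣAy_c = 256090.00 mm³.
x_c = 294115.00/6610.00 = 44.50 mm; y_c = 256090.00/6610.00 = 38.74 mm.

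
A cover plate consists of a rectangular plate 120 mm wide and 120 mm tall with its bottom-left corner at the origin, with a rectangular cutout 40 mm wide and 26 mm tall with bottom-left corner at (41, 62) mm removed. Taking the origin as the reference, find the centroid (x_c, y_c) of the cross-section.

x_c = 59.92 mm, y_c = 58.83 mm

plate: A = 120 × 120 = 14400.00, centroid at (60.00, 60.00).
hole: A = −(40 × 26) = -1040.00, centroid at (61.00, 75.00).
ΣA = 13360.00 mm²
ΣAx_c = (14400.00)(60.00) + (-1040.00)(61.00) = 800560.00 mm³
ΣAy_c = (14400.00)(60.00) + (-1040.00)(75.00) = 786000.00 mm³
x_c = 800560.00 / 13360.00 = 59.92 mm
y_c = 786000.00 / 13360.00 = 58.83 mm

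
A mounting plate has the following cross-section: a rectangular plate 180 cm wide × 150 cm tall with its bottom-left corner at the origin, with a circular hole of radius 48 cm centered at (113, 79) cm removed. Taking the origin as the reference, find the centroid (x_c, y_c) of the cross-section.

x_c = 81.58 cm, y_c = 73.53 cm

plate: A = 180 × 150 = 27000.00, centroid at (90.00, 75.00).
hole: A = −π·48² = -7238.23, centroid at (113.00, 79.00).
ΣA = 19761.77 cm², ΣAx_c = 1612080.07 cm³, ΣAy_c = 1453179.87 cm³.
x_c = 1612080.07/19761.77 = 81.58 cm; y_c = 1453179.87/19761.77 = 73.53 cm.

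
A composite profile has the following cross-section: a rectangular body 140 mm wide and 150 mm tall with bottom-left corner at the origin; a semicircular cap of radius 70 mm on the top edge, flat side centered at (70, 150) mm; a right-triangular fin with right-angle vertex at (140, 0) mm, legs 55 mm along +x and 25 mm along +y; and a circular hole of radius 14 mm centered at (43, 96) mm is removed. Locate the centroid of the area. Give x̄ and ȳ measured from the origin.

Part | A | x̄ᵢ | ȳᵢ | A·x̄ᵢ | A·ȳᵢ
rectangular body | 21000.00 | 70.00 | 75.00 | 1470000.00 | 1575000.00
semicircular top | 7696.90 | 70.00 | 179.71 | 538783.14 | 1383201.97
triangular fin | 687.50 | 158.33 | 8.33 | 108854.17 | 5729.17
hole | -615.75 | 43.00 | 96.00 | -26477.34 | -59112.21
Σ | 28768.65 |  |  | 2091159.96 | 2904818.93
x̄ = 2091159.96 / 28768.65 = 72.69 mm
ȳ = 2904818.93 / 28768.65 = 100.97 mm

x̄ = 72.69 mm, ȳ = 100.97 mm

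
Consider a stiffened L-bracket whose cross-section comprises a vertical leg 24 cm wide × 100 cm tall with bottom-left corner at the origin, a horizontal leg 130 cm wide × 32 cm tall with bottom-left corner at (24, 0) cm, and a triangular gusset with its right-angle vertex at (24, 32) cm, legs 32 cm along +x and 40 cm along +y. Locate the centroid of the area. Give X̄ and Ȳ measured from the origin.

vertical leg: A = 24 × 100 = 2400.00, centroid at (12.00, 50.00).
horizontal leg: A = 130 × 32 = 4160.00, centroid at (89.00, 16.00).
gusset: A = ½·32·40 = 640.00, centroid at (34.67, 45.33).
ΣA = 7200.00 cm², ΣAX̄ = 421226.67 cm³, ΣAȲ = 215573.33 cm³.
X̄ = 421226.67/7200.00 = 58.50 cm; Ȳ = 215573.33/7200.00 = 29.94 cm.

X̄ = 58.50 cm, Ȳ = 29.94 cm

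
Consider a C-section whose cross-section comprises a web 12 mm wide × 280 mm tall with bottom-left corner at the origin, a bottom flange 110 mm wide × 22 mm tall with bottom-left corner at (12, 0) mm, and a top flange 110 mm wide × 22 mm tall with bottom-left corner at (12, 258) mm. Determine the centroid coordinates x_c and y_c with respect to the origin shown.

web: A = 12 × 280 = 3360.00, centroid at (6.00, 140.00).
bottom flange: A = 110 × 22 = 2420.00, centroid at (67.00, 11.00).
top flange: A = 110 × 22 = 2420.00, centroid at (67.00, 269.00).
ΣA = 8200.00 mm², ΣAx_c = 344440.00 mm³, ΣAy_c = 1148000.00 mm³.
x_c = 344440.00/8200.00 = 42.00 mm; y_c = 1148000.00/8200.00 = 140.00 mm.

x_c = 42.00 mm, y_c = 140.00 mm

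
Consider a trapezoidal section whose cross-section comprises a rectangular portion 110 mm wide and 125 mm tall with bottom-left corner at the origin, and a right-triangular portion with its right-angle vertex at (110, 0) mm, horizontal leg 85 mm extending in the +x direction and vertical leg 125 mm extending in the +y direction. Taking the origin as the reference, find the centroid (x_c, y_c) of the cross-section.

rectangular portion: A = 110 × 125 = 13750.00, centroid at (55.00, 62.50).
triangular portion: A = ½·85·125 = 5312.50, centroid at (138.33, 41.67).
ΣA = 19062.50 mm², ΣAx_c = 1491145.83 mm³, ΣAy_c = 1080729.17 mm³.
x_c = 1491145.83/19062.50 = 78.22 mm; y_c = 1080729.17/19062.50 = 56.69 mm.

x_c = 78.22 mm, y_c = 56.69 mm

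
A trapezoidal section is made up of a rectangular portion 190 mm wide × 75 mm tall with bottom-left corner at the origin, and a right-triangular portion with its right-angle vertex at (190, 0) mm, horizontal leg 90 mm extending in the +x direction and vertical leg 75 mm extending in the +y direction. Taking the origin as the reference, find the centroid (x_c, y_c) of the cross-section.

x_c = 118.94 mm, y_c = 35.11 mm

rectangular portion: A = 190 × 75 = 14250.00, centroid at (95.00, 37.50).
triangular portion: A = ½·90·75 = 3375.00, centroid at (220.00, 25.00).
ΣA = 17625.00 mm², ΣAx_c = 2096250.00 mm³, ΣAy_c = 618750.00 mm³.
x_c = 2096250.00/17625.00 = 118.94 mm; y_c = 618750.00/17625.00 = 35.11 mm.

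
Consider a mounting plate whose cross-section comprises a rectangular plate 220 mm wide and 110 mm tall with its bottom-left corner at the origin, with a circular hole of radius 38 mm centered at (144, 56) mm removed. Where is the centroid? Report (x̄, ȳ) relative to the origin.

plate: A = 220 × 110 = 24200.00, centroid at (110.00, 55.00).
hole: A = −π·38² = -4536.46, centroid at (144.00, 56.00).
ΣA = 19663.54 mm²
ΣAx̄ = (24200.00)(110.00) + (-4536.46)(144.00) = 2008749.79 mm³
ΣAȳ = (24200.00)(55.00) + (-4536.46)(56.00) = 1076958.25 mm³
x̄ = 2008749.79 / 19663.54 = 102.16 mm
ȳ = 1076958.25 / 19663.54 = 54.77 mm

x̄ = 102.16 mm, ȳ = 54.77 mm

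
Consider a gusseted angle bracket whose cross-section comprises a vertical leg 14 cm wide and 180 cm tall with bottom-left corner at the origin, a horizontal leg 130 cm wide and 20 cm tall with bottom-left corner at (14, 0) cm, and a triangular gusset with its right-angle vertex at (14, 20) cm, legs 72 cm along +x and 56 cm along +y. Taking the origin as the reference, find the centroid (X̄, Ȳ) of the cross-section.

vertical leg: A = 14 × 180 = 2520.00, centroid at (7.00, 90.00).
horizontal leg: A = 130 × 20 = 2600.00, centroid at (79.00, 10.00).
gusset: A = ½·72·56 = 2016.00, centroid at (38.00, 38.67).
ΣA = 7136.00 cm²
ΣAX̄ = (2520.00)(7.00) + (2600.00)(79.00) + (2016.00)(38.00) = 299648.00 cm³
ΣAȲ = (2520.00)(90.00) + (2600.00)(10.00) + (2016.00)(38.67) = 330752.00 cm³
X̄ = 299648.00 / 7136.00 = 41.99 cm
Ȳ = 330752.00 / 7136.00 = 46.35 cm

X̄ = 41.99 cm, Ȳ = 46.35 cm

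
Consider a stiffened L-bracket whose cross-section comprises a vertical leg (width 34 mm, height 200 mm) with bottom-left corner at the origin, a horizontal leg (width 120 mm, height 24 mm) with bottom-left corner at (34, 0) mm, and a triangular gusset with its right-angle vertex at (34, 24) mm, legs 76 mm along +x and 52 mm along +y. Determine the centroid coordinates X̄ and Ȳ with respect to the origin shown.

X̄ = 43.20 mm, Ȳ = 68.31 mm

Part | A | x̄ᵢ | ȳᵢ | A·x̄ᵢ | A·ȳᵢ
vertical leg | 6800.00 | 17.00 | 100.00 | 115600.00 | 680000.00
horizontal leg | 2880.00 | 94.00 | 12.00 | 270720.00 | 34560.00
gusset | 1976.00 | 59.33 | 41.33 | 117242.67 | 81674.67
Σ | 11656.00 |  |  | 503562.67 | 796234.67
X̄ = 503562.67 / 11656.00 = 43.20 mm
Ȳ = 796234.67 / 11656.00 = 68.31 mm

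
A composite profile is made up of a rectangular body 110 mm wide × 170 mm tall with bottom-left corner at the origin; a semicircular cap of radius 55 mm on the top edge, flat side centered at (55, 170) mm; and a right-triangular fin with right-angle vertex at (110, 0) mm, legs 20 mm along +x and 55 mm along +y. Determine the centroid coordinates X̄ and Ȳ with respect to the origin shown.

Part | A | x̄ᵢ | ȳᵢ | A·x̄ᵢ | A·ȳᵢ
rectangular body | 18700.00 | 55.00 | 85.00 | 1028500.00 | 1589500.00
semicircular top | 4751.66 | 55.00 | 193.34 | 261341.24 | 918698.68
triangular fin | 550.00 | 116.67 | 18.33 | 64166.67 | 10083.33
Σ | 24001.66 |  |  | 1354007.91 | 2518282.01
X̄ = 1354007.91 / 24001.66 = 56.41 mm
Ȳ = 2518282.01 / 24001.66 = 104.92 mm

X̄ = 56.41 mm, Ȳ = 104.92 mm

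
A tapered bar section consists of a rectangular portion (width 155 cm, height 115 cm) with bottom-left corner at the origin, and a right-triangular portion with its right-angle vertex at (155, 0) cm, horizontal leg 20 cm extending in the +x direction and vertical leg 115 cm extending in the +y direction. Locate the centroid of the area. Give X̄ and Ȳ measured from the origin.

rectangular portion: A = 155 × 115 = 17825.00, centroid at (77.50, 57.50).
triangular portion: A = ½·20·115 = 1150.00, centroid at (161.67, 38.33).
ΣA = 18975.00 cm², ΣAX̄ = 1567354.17 cm³, ΣAȲ = 1069020.83 cm³.
X̄ = 1567354.17/18975.00 = 82.60 cm; Ȳ = 1069020.83/18975.00 = 56.34 cm.

X̄ = 82.60 cm, Ȳ = 56.34 cm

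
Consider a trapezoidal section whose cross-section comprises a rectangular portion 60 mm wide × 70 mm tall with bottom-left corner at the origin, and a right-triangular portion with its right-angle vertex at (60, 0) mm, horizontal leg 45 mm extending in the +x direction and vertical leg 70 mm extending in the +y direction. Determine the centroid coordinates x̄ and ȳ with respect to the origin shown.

x̄ = 42.27 mm, ȳ = 31.82 mm

Part | A | x̄ᵢ | ȳᵢ | A·x̄ᵢ | A·ȳᵢ
rectangular portion | 4200.00 | 30.00 | 35.00 | 126000.00 | 147000.00
triangular portion | 1575.00 | 75.00 | 23.33 | 118125.00 | 36750.00
Σ | 5775.00 |  |  | 244125.00 | 183750.00
x̄ = 244125.00 / 5775.00 = 42.27 mm
ȳ = 183750.00 / 5775.00 = 31.82 mm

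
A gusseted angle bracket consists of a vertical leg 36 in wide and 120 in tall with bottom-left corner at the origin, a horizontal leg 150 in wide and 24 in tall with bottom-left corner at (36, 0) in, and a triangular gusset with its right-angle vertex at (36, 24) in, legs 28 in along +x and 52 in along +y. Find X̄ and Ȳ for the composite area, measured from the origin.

X̄ = 59.02 in, Ȳ = 38.45 in

vertical leg: A = 36 × 120 = 4320.00, centroid at (18.00, 60.00).
horizontal leg: A = 150 × 24 = 3600.00, centroid at (111.00, 12.00).
gusset: A = ½·28·52 = 728.00, centroid at (45.33, 41.33).
ΣA = 8648.00 in², ΣAX̄ = 510362.67 in³, ΣAȲ = 332490.67 in³.
X̄ = 510362.67/8648.00 = 59.02 in; Ȳ = 332490.67/8648.00 = 38.45 in.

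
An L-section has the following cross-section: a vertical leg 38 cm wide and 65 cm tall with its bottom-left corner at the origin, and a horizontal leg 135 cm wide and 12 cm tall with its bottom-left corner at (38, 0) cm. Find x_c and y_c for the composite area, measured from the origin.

x_c = 53.26 cm, y_c = 22.00 cm

Part | A | x̄ᵢ | ȳᵢ | A·x̄ᵢ | A·ȳᵢ
vertical leg | 2470.00 | 19.00 | 32.50 | 46930.00 | 80275.00
horizontal leg | 1620.00 | 105.50 | 6.00 | 170910.00 | 9720.00
Σ | 4090.00 |  |  | 217840.00 | 89995.00
x_c = 217840.00 / 4090.00 = 53.26 cm
y_c = 89995.00 / 4090.00 = 22.00 cm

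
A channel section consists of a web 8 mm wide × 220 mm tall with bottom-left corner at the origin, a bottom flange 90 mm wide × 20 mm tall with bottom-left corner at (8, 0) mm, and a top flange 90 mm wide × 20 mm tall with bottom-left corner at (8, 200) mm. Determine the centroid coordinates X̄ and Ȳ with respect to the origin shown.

X̄ = 36.91 mm, Ȳ = 110.00 mm

web: A = 8 × 220 = 1760.00, centroid at (4.00, 110.00).
bottom flange: A = 90 × 20 = 1800.00, centroid at (53.00, 10.00).
top flange: A = 90 × 20 = 1800.00, centroid at (53.00, 210.00).
ΣA = 5360.00 mm², ΣAX̄ = 197840.00 mm³, ΣAȲ = 589600.00 mm³.
X̄ = 197840.00/5360.00 = 36.91 mm; Ȳ = 589600.00/5360.00 = 110.00 mm.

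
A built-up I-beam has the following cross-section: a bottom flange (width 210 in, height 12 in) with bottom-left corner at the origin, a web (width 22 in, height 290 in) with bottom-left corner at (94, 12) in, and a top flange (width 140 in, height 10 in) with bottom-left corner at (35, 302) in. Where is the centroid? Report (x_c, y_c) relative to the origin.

x_c = 105.00 in, y_c = 140.44 in

bottom flange: A = 210 × 12 = 2520.00, centroid at (105.00, 6.00).
web: A = 22 × 290 = 6380.00, centroid at (105.00, 157.00).
top flange: A = 140 × 10 = 1400.00, centroid at (105.00, 307.00).
ΣA = 10300.00 in²
ΣAx_c = (2520.00)(105.00) + (6380.00)(105.00) + (1400.00)(105.00) = 1081500.00 in³
ΣAy_c = (2520.00)(6.00) + (6380.00)(157.00) + (1400.00)(307.00) = 1446580.00 in³
x_c = 1081500.00 / 10300.00 = 105.00 in
y_c = 1446580.00 / 10300.00 = 140.44 in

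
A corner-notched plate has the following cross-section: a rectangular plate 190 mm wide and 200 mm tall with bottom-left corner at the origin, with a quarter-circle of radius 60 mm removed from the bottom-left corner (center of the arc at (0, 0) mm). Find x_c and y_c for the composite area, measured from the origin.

plate: A = 190 × 200 = 38000.00, centroid at (95.00, 100.00).
removed quarter-circle: A = −¼π·60² = -2827.43, centroid at (25.46, 25.46).
ΣA = 35172.57 mm²
ΣAx_c = (38000.00)(95.00) + (-2827.43)(25.46) = 3538000.00 mm³
ΣAy_c = (38000.00)(100.00) + (-2827.43)(25.46) = 3728000.00 mm³
x_c = 3538000.00 / 35172.57 = 100.59 mm
y_c = 3728000.00 / 35172.57 = 105.99 mm

x_c = 100.59 mm, y_c = 105.99 mm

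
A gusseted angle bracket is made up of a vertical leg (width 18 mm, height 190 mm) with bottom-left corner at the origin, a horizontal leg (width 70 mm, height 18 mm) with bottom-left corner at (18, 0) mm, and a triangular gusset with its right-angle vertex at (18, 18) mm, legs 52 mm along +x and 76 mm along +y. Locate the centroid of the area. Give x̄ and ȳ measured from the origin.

x̄ = 25.15 mm, ȳ = 63.38 mm

vertical leg: A = 18 × 190 = 3420.00, centroid at (9.00, 95.00).
horizontal leg: A = 70 × 18 = 1260.00, centroid at (53.00, 9.00).
gusset: A = ½·52·76 = 1976.00, centroid at (35.33, 43.33).
ΣA = 6656.00 mm², ΣAx̄ = 167378.67 mm³, ΣAȳ = 421866.67 mm³.
x̄ = 167378.67/6656.00 = 25.15 mm; ȳ = 421866.67/6656.00 = 63.38 mm.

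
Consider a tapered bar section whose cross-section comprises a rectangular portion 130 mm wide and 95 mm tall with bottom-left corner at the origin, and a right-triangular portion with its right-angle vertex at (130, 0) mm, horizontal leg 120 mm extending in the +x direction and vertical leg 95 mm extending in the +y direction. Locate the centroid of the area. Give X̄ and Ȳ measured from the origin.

Part | A | x̄ᵢ | ȳᵢ | A·x̄ᵢ | A·ȳᵢ
rectangular portion | 12350.00 | 65.00 | 47.50 | 802750.00 | 586625.00
triangular portion | 5700.00 | 170.00 | 31.67 | 969000.00 | 180500.00
Σ | 18050.00 |  |  | 1771750.00 | 767125.00
X̄ = 1771750.00 / 18050.00 = 98.16 mm
Ȳ = 767125.00 / 18050.00 = 42.50 mm

X̄ = 98.16 mm, Ȳ = 42.50 mm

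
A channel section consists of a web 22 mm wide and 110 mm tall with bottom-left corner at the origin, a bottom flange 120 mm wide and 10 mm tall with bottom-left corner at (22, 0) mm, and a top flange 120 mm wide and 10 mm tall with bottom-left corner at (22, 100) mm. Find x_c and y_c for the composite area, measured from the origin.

web: A = 22 × 110 = 2420.00, centroid at (11.00, 55.00).
bottom flange: A = 120 × 10 = 1200.00, centroid at (82.00, 5.00).
top flange: A = 120 × 10 = 1200.00, centroid at (82.00, 105.00).
ΣA = 4820.00 mm², ΣAx_c = 223420.00 mm³, ΣAy_c = 265100.00 mm³.
x_c = 223420.00/4820.00 = 46.35 mm; y_c = 265100.00/4820.00 = 55.00 mm.

x_c = 46.35 mm, y_c = 55.00 mm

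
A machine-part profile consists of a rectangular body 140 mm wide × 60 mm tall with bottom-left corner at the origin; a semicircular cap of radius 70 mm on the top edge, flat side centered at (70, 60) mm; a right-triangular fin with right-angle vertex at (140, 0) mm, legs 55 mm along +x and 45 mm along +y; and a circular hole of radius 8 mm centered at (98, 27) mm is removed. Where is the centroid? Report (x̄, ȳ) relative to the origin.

rectangular body: A = 140 × 60 = 8400.00, centroid at (70.00, 30.00).
semicircular top: A = ½π·70² = 7696.90, centroid at (70.00, 89.71).
triangular fin: A = ½·55·45 = 1237.50, centroid at (158.33, 15.00).
hole: A = −π·8² = -201.06, centroid at (98.00, 27.00).
ΣA = 17133.34 mm², ΣAx̄ = 1303016.57 mm³, ΣAȳ = 955614.61 mm³.
x̄ = 1303016.57/17133.34 = 76.05 mm; ȳ = 955614.61/17133.34 = 55.78 mm.

x̄ = 76.05 mm, ȳ = 55.78 mm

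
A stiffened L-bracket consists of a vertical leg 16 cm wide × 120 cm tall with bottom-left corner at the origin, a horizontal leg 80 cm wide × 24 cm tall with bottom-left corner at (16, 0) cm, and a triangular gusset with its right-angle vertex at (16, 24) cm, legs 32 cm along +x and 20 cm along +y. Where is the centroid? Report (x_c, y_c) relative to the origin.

vertical leg: A = 16 × 120 = 1920.00, centroid at (8.00, 60.00).
horizontal leg: A = 80 × 24 = 1920.00, centroid at (56.00, 12.00).
gusset: A = ½·32·20 = 320.00, centroid at (26.67, 30.67).
ΣA = 4160.00 cm², ΣAx_c = 131413.33 cm³, ΣAy_c = 148053.33 cm³.
x_c = 131413.33/4160.00 = 31.59 cm; y_c = 148053.33/4160.00 = 35.59 cm.

x_c = 31.59 cm, y_c = 35.59 cm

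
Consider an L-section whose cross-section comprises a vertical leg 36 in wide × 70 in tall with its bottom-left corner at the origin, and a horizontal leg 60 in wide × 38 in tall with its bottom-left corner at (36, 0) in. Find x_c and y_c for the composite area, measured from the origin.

vertical leg: A = 36 × 70 = 2520.00, centroid at (18.00, 35.00).
horizontal leg: A = 60 × 38 = 2280.00, centroid at (66.00, 19.00).
ΣA = 4800.00 in²
ΣAx_c = (2520.00)(18.00) + (2280.00)(66.00) = 195840.00 in³
ΣAy_c = (2520.00)(35.00) + (2280.00)(19.00) = 131520.00 in³
x_c = 195840.00 / 4800.00 = 40.80 in
y_c = 131520.00 / 4800.00 = 27.40 in

x_c = 40.80 in, y_c = 27.40 in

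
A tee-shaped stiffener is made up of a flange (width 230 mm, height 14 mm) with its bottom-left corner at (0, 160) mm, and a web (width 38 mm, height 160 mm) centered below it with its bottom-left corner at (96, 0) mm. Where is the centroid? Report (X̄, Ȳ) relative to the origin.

X̄ = 115.00 mm, Ȳ = 110.12 mm

web: A = 38 × 160 = 6080.00, centroid at (115.00, 80.00).
flange: A = 230 × 14 = 3220.00, centroid at (115.00, 167.00).
ΣA = 9300.00 mm², ΣAX̄ = 1069500.00 mm³, ΣAȲ = 1024140.00 mm³.
X̄ = 1069500.00/9300.00 = 115.00 mm; Ȳ = 1024140.00/9300.00 = 110.12 mm.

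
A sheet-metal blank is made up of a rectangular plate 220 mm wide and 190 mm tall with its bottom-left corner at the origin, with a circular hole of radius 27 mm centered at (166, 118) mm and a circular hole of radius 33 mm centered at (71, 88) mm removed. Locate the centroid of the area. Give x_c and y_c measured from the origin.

x_c = 110.14 mm, y_c = 94.20 mm

plate: A = 220 × 190 = 41800.00, centroid at (110.00, 95.00).
hole 1: A = −π·27² = -2290.22, centroid at (166.00, 118.00).
hole 2: A = −π·33² = -3421.19, centroid at (71.00, 88.00).
ΣA = 36088.58 mm²
ΣAx_c = (41800.00)(110.00) + (-2290.22)(166.00) + (-3421.19)(71.00) = 3974918.50 mm³
ΣAy_c = (41800.00)(95.00) + (-2290.22)(118.00) + (-3421.19)(88.00) = 3399688.81 mm³
x_c = 3974918.50 / 36088.58 = 110.14 mm
y_c = 3399688.81 / 36088.58 = 94.20 mm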